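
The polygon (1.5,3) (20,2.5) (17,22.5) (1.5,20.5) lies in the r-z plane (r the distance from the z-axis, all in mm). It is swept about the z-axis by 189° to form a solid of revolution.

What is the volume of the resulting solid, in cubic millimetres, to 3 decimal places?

Profile (r,z), 4 vertices: (1.5,3) (20,2.5) (17,22.5) (1.5,20.5)
edge 0: (1.5,3)→(20,2.5)  cross = 1.5·2.5 − 20·3 = -56.2500; (r_i+r_j)·cross = 21.5·-56.2500 = -1209.3750
edge 1: (20,2.5)→(17,22.5)  cross = 20·22.5 − 17·2.5 = 407.5000; (r_i+r_j)·cross = 37·407.5000 = 15077.5000
edge 2: (17,22.5)→(1.5,20.5)  cross = 17·20.5 − 1.5·22.5 = 314.7500; (r_i+r_j)·cross = 18.5·314.7500 = 5822.8750
edge 3: (1.5,20.5)→(1.5,3)  cross = 1.5·3 − 1.5·20.5 = -26.2500; (r_i+r_j)·cross = 3·-26.2500 = -78.7500
Σcross = 639.7500 → A = |Σcross|/2 = 319.8750 mm²
Σ(r_i+r_j)·cross = 19612.2500 → first moment M = |Σ|/6 = 3268.7083
R_c = M/A = 3268.7083/319.8750 = 10.2187 mm
θ = 189° = 3.298672 rad
V = θ·R_c·A = 3.298672·10.2187·319.8750 = 10782.398 mm³

Volume = 10782.398 mm³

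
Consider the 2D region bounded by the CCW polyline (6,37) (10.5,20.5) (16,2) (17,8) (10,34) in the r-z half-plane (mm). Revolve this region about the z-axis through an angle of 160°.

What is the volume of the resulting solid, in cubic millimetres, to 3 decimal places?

Volume = 3112.620 mm³

Profile (r,z), 5 vertices: (6,37) (10.5,20.5) (16,2) (17,8) (10,34)
edge 0: (6,37)→(10.5,20.5)  cross = 6·20.5 − 10.5·37 = -265.5000; (r_i+r_j)·cross = 16.5·-265.5000 = -4380.7500
edge 1: (10.5,20.5)→(16,2)  cross = 10.5·2 − 16·20.5 = -307.0000; (r_i+r_j)·cross = 26.5·-307.0000 = -8135.5000
edge 2: (16,2)→(17,8)  cross = 16·8 − 17·2 = 94.0000; (r_i+r_j)·cross = 33·94.0000 = 3102.0000
edge 3: (17,8)→(10,34)  cross = 17·34 − 10·8 = 498.0000; (r_i+r_j)·cross = 27·498.0000 = 13446.0000
edge 4: (10,34)→(6,37)  cross = 10·37 − 6·34 = 166.0000; (r_i+r_j)·cross = 16·166.0000 = 2656.0000
Σcross = 185.5000 → A = |Σcross|/2 = 92.7500 mm²
Σ(r_i+r_j)·cross = 6687.7500 → first moment M = |Σ|/6 = 1114.6250
R_c = M/A = 1114.6250/92.7500 = 12.0175 mm
θ = 160° = 2.792527 rad
V = θ·R_c·A = 2.792527·12.0175·92.7500 = 3112.620 mm³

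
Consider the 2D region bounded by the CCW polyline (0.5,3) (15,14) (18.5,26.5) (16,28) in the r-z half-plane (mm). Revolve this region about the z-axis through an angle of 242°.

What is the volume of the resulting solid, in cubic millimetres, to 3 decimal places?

Volume = 5529.347 mm³

Profile (r,z), 4 vertices: (0.5,3) (15,14) (18.5,26.5) (16,28)
edge 0: (0.5,3)→(15,14)  cross = 0.5·14 − 15·3 = -38.0000; (r_i+r_j)·cross = 15.5·-38.0000 = -589.0000
edge 1: (15,14)→(18.5,26.5)  cross = 15·26.5 − 18.5·14 = 138.5000; (r_i+r_j)·cross = 33.5·138.5000 = 4639.7500
edge 2: (18.5,26.5)→(16,28)  cross = 18.5·28 − 16·26.5 = 94.0000; (r_i+r_j)·cross = 34.5·94.0000 = 3243.0000
edge 3: (16,28)→(0.5,3)  cross = 16·3 − 0.5·28 = 34.0000; (r_i+r_j)·cross = 16.5·34.0000 = 561.0000
Σcross = 228.5000 → A = |Σcross|/2 = 114.2500 mm²
Σ(r_i+r_j)·cross = 7854.7500 → first moment M = |Σ|/6 = 1309.1250
R_c = M/A = 1309.1250/114.2500 = 11.4584 mm
θ = 242° = 4.223697 rad
V = θ·R_c·A = 4.223697·11.4584·114.2500 = 5529.347 mm³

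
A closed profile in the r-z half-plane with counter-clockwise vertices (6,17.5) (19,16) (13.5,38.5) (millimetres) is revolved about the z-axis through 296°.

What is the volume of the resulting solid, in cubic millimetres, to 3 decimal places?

Volume = 9422.780 mm³

Profile (r,z), 3 vertices: (6,17.5) (19,16) (13.5,38.5)
edge 0: (6,17.5)→(19,16)  cross = 6·16 − 19·17.5 = -236.5000; (r_i+r_j)·cross = 25·-236.5000 = -5912.5000
edge 1: (19,16)→(13.5,38.5)  cross = 19·38.5 − 13.5·16 = 515.5000; (r_i+r_j)·cross = 32.5·515.5000 = 16753.7500
edge 2: (13.5,38.5)→(6,17.5)  cross = 13.5·17.5 − 6·38.5 = 5.2500; (r_i+r_j)·cross = 19.5·5.2500 = 102.3750
Σcross = 284.2500 → A = |Σcross|/2 = 142.1250 mm²
Σ(r_i+r_j)·cross = 10943.6250 → first moment M = |Σ|/6 = 1823.9375
R_c = M/A = 1823.9375/142.1250 = 12.8333 mm
θ = 296° = 5.166175 rad
V = θ·R_c·A = 5.166175·12.8333·142.1250 = 9422.780 mm³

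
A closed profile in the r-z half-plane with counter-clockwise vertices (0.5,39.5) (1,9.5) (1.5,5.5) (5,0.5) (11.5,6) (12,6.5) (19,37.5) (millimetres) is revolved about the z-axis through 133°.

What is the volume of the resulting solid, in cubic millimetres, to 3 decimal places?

Profile (r,z), 7 vertices: (0.5,39.5) (1,9.5) (1.5,5.5) (5,0.5) (11.5,6) (12,6.5) (19,37.5)
edge 0: (0.5,39.5)→(1,9.5)  cross = 0.5·9.5 − 1·39.5 = -34.7500; (r_i+r_j)·cross = 1.5·-34.7500 = -52.1250
edge 1: (1,9.5)→(1.5,5.5)  cross = 1·5.5 − 1.5·9.5 = -8.7500; (r_i+r_j)·cross = 2.5·-8.7500 = -21.8750
edge 2: (1.5,5.5)→(5,0.5)  cross = 1.5·0.5 − 5·5.5 = -26.7500; (r_i+r_j)·cross = 6.5·-26.7500 = -173.8750
edge 3: (5,0.5)→(11.5,6)  cross = 5·6 − 11.5·0.5 = 24.2500; (r_i+r_j)·cross = 16.5·24.2500 = 400.1250
edge 4: (11.5,6)→(12,6.5)  cross = 11.5·6.5 − 12·6 = 2.7500; (r_i+r_j)·cross = 23.5·2.7500 = 64.6250
edge 5: (12,6.5)→(19,37.5)  cross = 12·37.5 − 19·6.5 = 326.5000; (r_i+r_j)·cross = 31·326.5000 = 10121.5000
edge 6: (19,37.5)→(0.5,39.5)  cross = 19·39.5 − 0.5·37.5 = 731.7500; (r_i+r_j)·cross = 19.5·731.7500 = 14269.1250
Σcross = 1015.0000 → A = |Σcross|/2 = 507.5000 mm²
Σ(r_i+r_j)·cross = 24607.5000 → first moment M = |Σ|/6 = 4101.2500
R_c = M/A = 4101.2500/507.5000 = 8.0813 mm
θ = 133° = 2.321288 rad
V = θ·R_c·A = 2.321288·8.0813·507.5000 = 9520.182 mm³

Volume = 9520.182 mm³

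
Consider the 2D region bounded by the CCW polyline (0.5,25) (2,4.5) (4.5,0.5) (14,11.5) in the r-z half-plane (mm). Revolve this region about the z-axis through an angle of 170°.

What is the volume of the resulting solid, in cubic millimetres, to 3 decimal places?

Volume = 2756.893 mm³

Profile (r,z), 4 vertices: (0.5,25) (2,4.5) (4.5,0.5) (14,11.5)
edge 0: (0.5,25)→(2,4.5)  cross = 0.5·4.5 − 2·25 = -47.7500; (r_i+r_j)·cross = 2.5·-47.7500 = -119.3750
edge 1: (2,4.5)→(4.5,0.5)  cross = 2·0.5 − 4.5·4.5 = -19.2500; (r_i+r_j)·cross = 6.5·-19.2500 = -125.1250
edge 2: (4.5,0.5)→(14,11.5)  cross = 4.5·11.5 − 14·0.5 = 44.7500; (r_i+r_j)·cross = 18.5·44.7500 = 827.8750
edge 3: (14,11.5)→(0.5,25)  cross = 14·25 − 0.5·11.5 = 344.2500; (r_i+r_j)·cross = 14.5·344.2500 = 4991.6250
Σcross = 322.0000 → A = |Σcross|/2 = 161.0000 mm²
Σ(r_i+r_j)·cross = 5575.0000 → first moment M = |Σ|/6 = 929.1667
R_c = M/A = 929.1667/161.0000 = 5.7712 mm
θ = 170° = 2.967060 rad
V = θ·R_c·A = 2.967060·5.7712·161.0000 = 2756.893 mm³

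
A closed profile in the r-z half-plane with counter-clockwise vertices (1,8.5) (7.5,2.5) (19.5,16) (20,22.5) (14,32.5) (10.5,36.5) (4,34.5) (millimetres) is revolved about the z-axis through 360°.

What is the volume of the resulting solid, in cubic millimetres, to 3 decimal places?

Volume = 25945.105 mm³

Profile (r,z), 7 vertices: (1,8.5) (7.5,2.5) (19.5,16) (20,22.5) (14,32.5) (10.5,36.5) (4,34.5)
edge 0: (1,8.5)→(7.5,2.5)  cross = 1·2.5 − 7.5·8.5 = -61.2500; (r_i+r_j)·cross = 8.5·-61.2500 = -520.6250
edge 1: (7.5,2.5)→(19.5,16)  cross = 7.5·16 − 19.5·2.5 = 71.2500; (r_i+r_j)·cross = 27·71.2500 = 1923.7500
edge 2: (19.5,16)→(20,22.5)  cross = 19.5·22.5 − 20·16 = 118.7500; (r_i+r_j)·cross = 39.5·118.7500 = 4690.6250
edge 3: (20,22.5)→(14,32.5)  cross = 20·32.5 − 14·22.5 = 335.0000; (r_i+r_j)·cross = 34·335.0000 = 11390.0000
edge 4: (14,32.5)→(10.5,36.5)  cross = 14·36.5 − 10.5·32.5 = 169.7500; (r_i+r_j)·cross = 24.5·169.7500 = 4158.8750
edge 5: (10.5,36.5)→(4,34.5)  cross = 10.5·34.5 − 4·36.5 = 216.2500; (r_i+r_j)·cross = 14.5·216.2500 = 3135.6250
edge 6: (4,34.5)→(1,8.5)  cross = 4·8.5 − 1·34.5 = -0.5000; (r_i+r_j)·cross = 5·-0.5000 = -2.5000
Σcross = 849.2500 → A = |Σcross|/2 = 424.6250 mm²
Σ(r_i+r_j)·cross = 24775.7500 → first moment M = |Σ|/6 = 4129.2917
R_c = M/A = 4129.2917/424.6250 = 9.7246 mm
θ = 360° = 6.283185 rad
V = θ·R_c·A = 6.283185·9.7246·424.6250 = 25945.105 mm³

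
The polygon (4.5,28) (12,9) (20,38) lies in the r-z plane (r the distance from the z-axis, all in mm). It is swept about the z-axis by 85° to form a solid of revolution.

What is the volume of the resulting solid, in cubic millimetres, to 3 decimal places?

Profile (r,z), 3 vertices: (4.5,28) (12,9) (20,38)
edge 0: (4.5,28)→(12,9)  cross = 4.5·9 − 12·28 = -295.5000; (r_i+r_j)·cross = 16.5·-295.5000 = -4875.7500
edge 1: (12,9)→(20,38)  cross = 12·38 − 20·9 = 276.0000; (r_i+r_j)·cross = 32·276.0000 = 8832.0000
edge 2: (20,38)→(4.5,28)  cross = 20·28 − 4.5·38 = 389.0000; (r_i+r_j)·cross = 24.5·389.0000 = 9530.5000
Σcross = 369.5000 → A = |Σcross|/2 = 184.7500 mm²
Σ(r_i+r_j)·cross = 13486.7500 → first moment M = |Σ|/6 = 2247.7917
R_c = M/A = 2247.7917/184.7500 = 12.1667 mm
θ = 85° = 1.483530 rad
V = θ·R_c·A = 1.483530·12.1667·184.7500 = 3334.666 mm³

Volume = 3334.666 mm³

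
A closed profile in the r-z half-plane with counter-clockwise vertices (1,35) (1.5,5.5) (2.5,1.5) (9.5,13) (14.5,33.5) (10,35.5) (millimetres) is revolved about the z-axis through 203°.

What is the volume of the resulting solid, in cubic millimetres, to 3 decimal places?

Volume = 6514.946 mm³

Profile (r,z), 6 vertices: (1,35) (1.5,5.5) (2.5,1.5) (9.5,13) (14.5,33.5) (10,35.5)
edge 0: (1,35)→(1.5,5.5)  cross = 1·5.5 − 1.5·35 = -47.0000; (r_i+r_j)·cross = 2.5·-47.0000 = -117.5000
edge 1: (1.5,5.5)→(2.5,1.5)  cross = 1.5·1.5 − 2.5·5.5 = -11.5000; (r_i+r_j)·cross = 4·-11.5000 = -46.0000
edge 2: (2.5,1.5)→(9.5,13)  cross = 2.5·13 − 9.5·1.5 = 18.2500; (r_i+r_j)·cross = 12·18.2500 = 219.0000
edge 3: (9.5,13)→(14.5,33.5)  cross = 9.5·33.5 − 14.5·13 = 129.7500; (r_i+r_j)·cross = 24·129.7500 = 3114.0000
edge 4: (14.5,33.5)→(10,35.5)  cross = 14.5·35.5 − 10·33.5 = 179.7500; (r_i+r_j)·cross = 24.5·179.7500 = 4403.8750
edge 5: (10,35.5)→(1,35)  cross = 10·35 − 1·35.5 = 314.5000; (r_i+r_j)·cross = 11·314.5000 = 3459.5000
Σcross = 583.7500 → A = |Σcross|/2 = 291.8750 mm²
Σ(r_i+r_j)·cross = 11032.8750 → first moment M = |Σ|/6 = 1838.8125
R_c = M/A = 1838.8125/291.8750 = 6.3000 mm
θ = 203° = 3.543018 rad
V = θ·R_c·A = 3.543018·6.3000·291.8750 = 6514.946 mm³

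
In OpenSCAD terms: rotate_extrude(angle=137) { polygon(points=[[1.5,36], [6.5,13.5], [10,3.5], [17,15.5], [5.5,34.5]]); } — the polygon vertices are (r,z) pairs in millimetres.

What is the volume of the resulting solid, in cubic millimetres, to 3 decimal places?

Volume = 4510.513 mm³

Profile (r,z), 5 vertices: (1.5,36) (6.5,13.5) (10,3.5) (17,15.5) (5.5,34.5)
edge 0: (1.5,36)→(6.5,13.5)  cross = 1.5·13.5 − 6.5·36 = -213.7500; (r_i+r_j)·cross = 8·-213.7500 = -1710.0000
edge 1: (6.5,13.5)→(10,3.5)  cross = 6.5·3.5 − 10·13.5 = -112.2500; (r_i+r_j)·cross = 16.5·-112.2500 = -1852.1250
edge 2: (10,3.5)→(17,15.5)  cross = 10·15.5 − 17·3.5 = 95.5000; (r_i+r_j)·cross = 27·95.5000 = 2578.5000
edge 3: (17,15.5)→(5.5,34.5)  cross = 17·34.5 − 5.5·15.5 = 501.2500; (r_i+r_j)·cross = 22.5·501.2500 = 11278.1250
edge 4: (5.5,34.5)→(1.5,36)  cross = 5.5·36 − 1.5·34.5 = 146.2500; (r_i+r_j)·cross = 7·146.2500 = 1023.7500
Σcross = 417.0000 → A = |Σcross|/2 = 208.5000 mm²
Σ(r_i+r_j)·cross = 11318.2500 → first moment M = |Σ|/6 = 1886.3750
R_c = M/A = 1886.3750/208.5000 = 9.0474 mm
θ = 137° = 2.391101 rad
V = θ·R_c·A = 2.391101·9.0474·208.5000 = 4510.513 mm³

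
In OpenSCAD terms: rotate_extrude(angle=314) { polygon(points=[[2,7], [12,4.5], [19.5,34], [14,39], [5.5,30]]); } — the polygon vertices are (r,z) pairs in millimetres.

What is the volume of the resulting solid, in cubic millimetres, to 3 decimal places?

Profile (r,z), 5 vertices: (2,7) (12,4.5) (19.5,34) (14,39) (5.5,30)
edge 0: (2,7)→(12,4.5)  cross = 2·4.5 − 12·7 = -75.0000; (r_i+r_j)·cross = 14·-75.0000 = -1050.0000
edge 1: (12,4.5)→(19.5,34)  cross = 12·34 − 19.5·4.5 = 320.2500; (r_i+r_j)·cross = 31.5·320.2500 = 10087.8750
edge 2: (19.5,34)→(14,39)  cross = 19.5·39 − 14·34 = 284.5000; (r_i+r_j)·cross = 33.5·284.5000 = 9530.7500
edge 3: (14,39)→(5.5,30)  cross = 14·30 − 5.5·39 = 205.5000; (r_i+r_j)·cross = 19.5·205.5000 = 4007.2500
edge 4: (5.5,30)→(2,7)  cross = 5.5·7 − 2·30 = -21.5000; (r_i+r_j)·cross = 7.5·-21.5000 = -161.2500
Σcross = 713.7500 → A = |Σcross|/2 = 356.8750 mm²
Σ(r_i+r_j)·cross = 22414.6250 → first moment M = |Σ|/6 = 3735.7708
R_c = M/A = 3735.7708/356.8750 = 10.4680 mm
θ = 314° = 5.480334 rad
V = θ·R_c·A = 5.480334·10.4680·356.8750 = 20473.271 mm³

Volume = 20473.271 mm³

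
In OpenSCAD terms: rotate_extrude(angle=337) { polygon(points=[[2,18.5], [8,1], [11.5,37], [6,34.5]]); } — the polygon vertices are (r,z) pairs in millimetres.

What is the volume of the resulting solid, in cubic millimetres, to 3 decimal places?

Profile (r,z), 4 vertices: (2,18.5) (8,1) (11.5,37) (6,34.5)
edge 0: (2,18.5)→(8,1)  cross = 2·1 − 8·18.5 = -146.0000; (r_i+r_j)·cross = 10·-146.0000 = -1460.0000
edge 1: (8,1)→(11.5,37)  cross = 8·37 − 11.5·1 = 284.5000; (r_i+r_j)·cross = 19.5·284.5000 = 5547.7500
edge 2: (11.5,37)→(6,34.5)  cross = 11.5·34.5 − 6·37 = 174.7500; (r_i+r_j)·cross = 17.5·174.7500 = 3058.1250
edge 3: (6,34.5)→(2,18.5)  cross = 6·18.5 − 2·34.5 = 42.0000; (r_i+r_j)·cross = 8·42.0000 = 336.0000
Σcross = 355.2500 → A = |Σcross|/2 = 177.6250 mm²
Σ(r_i+r_j)·cross = 7481.8750 → first moment M = |Σ|/6 = 1246.9792
R_c = M/A = 1246.9792/177.6250 = 7.0203 mm
θ = 337° = 5.881760 rad
V = θ·R_c·A = 5.881760·7.0203·177.6250 = 7334.432 mm³

Volume = 7334.432 mm³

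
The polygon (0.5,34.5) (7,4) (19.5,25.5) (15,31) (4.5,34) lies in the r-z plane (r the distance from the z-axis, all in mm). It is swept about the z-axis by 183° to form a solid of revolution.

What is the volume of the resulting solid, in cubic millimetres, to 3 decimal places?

Profile (r,z), 5 vertices: (0.5,34.5) (7,4) (19.5,25.5) (15,31) (4.5,34)
edge 0: (0.5,34.5)→(7,4)  cross = 0.5·4 − 7·34.5 = -239.5000; (r_i+r_j)·cross = 7.5·-239.5000 = -1796.2500
edge 1: (7,4)→(19.5,25.5)  cross = 7·25.5 − 19.5·4 = 100.5000; (r_i+r_j)·cross = 26.5·100.5000 = 2663.2500
edge 2: (19.5,25.5)→(15,31)  cross = 19.5·31 − 15·25.5 = 222.0000; (r_i+r_j)·cross = 34.5·222.0000 = 7659.0000
edge 3: (15,31)→(4.5,34)  cross = 15·34 − 4.5·31 = 370.5000; (r_i+r_j)·cross = 19.5·370.5000 = 7224.7500
edge 4: (4.5,34)→(0.5,34.5)  cross = 4.5·34.5 − 0.5·34 = 138.2500; (r_i+r_j)·cross = 5·138.2500 = 691.2500
Σcross = 591.7500 → A = |Σcross|/2 = 295.8750 mm²
Σ(r_i+r_j)·cross = 16442.0000 → first moment M = |Σ|/6 = 2740.3333
R_c = M/A = 2740.3333/295.8750 = 9.2618 mm
θ = 183° = 3.193953 rad
V = θ·R_c·A = 3.193953·9.2618·295.8750 = 8752.495 mm³

Volume = 8752.495 mm³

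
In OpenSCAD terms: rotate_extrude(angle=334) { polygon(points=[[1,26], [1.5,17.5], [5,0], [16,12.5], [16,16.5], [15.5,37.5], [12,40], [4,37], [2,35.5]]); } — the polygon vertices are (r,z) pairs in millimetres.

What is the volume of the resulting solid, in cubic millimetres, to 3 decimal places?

Volume = 22597.061 mm³

Profile (r,z), 9 vertices: (1,26) (1.5,17.5) (5,0) (16,12.5) (16,16.5) (15.5,37.5) (12,40) (4,37) (2,35.5)
edge 0: (1,26)→(1.5,17.5)  cross = 1·17.5 − 1.5·26 = -21.5000; (r_i+r_j)·cross = 2.5·-21.5000 = -53.7500
edge 1: (1.5,17.5)→(5,0)  cross = 1.5·0 − 5·17.5 = -87.5000; (r_i+r_j)·cross = 6.5·-87.5000 = -568.7500
edge 2: (5,0)→(16,12.5)  cross = 5·12.5 − 16·0 = 62.5000; (r_i+r_j)·cross = 21·62.5000 = 1312.5000
edge 3: (16,12.5)→(16,16.5)  cross = 16·16.5 − 16·12.5 = 64.0000; (r_i+r_j)·cross = 32·64.0000 = 2048.0000
edge 4: (16,16.5)→(15.5,37.5)  cross = 16·37.5 − 15.5·16.5 = 344.2500; (r_i+r_j)·cross = 31.5·344.2500 = 10843.8750
edge 5: (15.5,37.5)→(12,40)  cross = 15.5·40 − 12·37.5 = 170.0000; (r_i+r_j)·cross = 27.5·170.0000 = 4675.0000
edge 6: (12,40)→(4,37)  cross = 12·37 − 4·40 = 284.0000; (r_i+r_j)·cross = 16·284.0000 = 4544.0000
edge 7: (4,37)→(2,35.5)  cross = 4·35.5 − 2·37 = 68.0000; (r_i+r_j)·cross = 6·68.0000 = 408.0000
edge 8: (2,35.5)→(1,26)  cross = 2·26 − 1·35.5 = 16.5000; (r_i+r_j)·cross = 3·16.5000 = 49.5000
Σcross = 900.2500 → A = |Σcross|/2 = 450.1250 mm²
Σ(r_i+r_j)·cross = 23258.3750 → first moment M = |Σ|/6 = 3876.3958
R_c = M/A = 3876.3958/450.1250 = 8.6118 mm
θ = 334° = 5.829400 rad
V = θ·R_c·A = 5.829400·8.6118·450.1250 = 22597.061 mm³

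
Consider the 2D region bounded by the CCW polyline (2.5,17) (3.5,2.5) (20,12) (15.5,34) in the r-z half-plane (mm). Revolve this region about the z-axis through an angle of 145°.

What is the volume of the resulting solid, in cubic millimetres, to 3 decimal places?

Profile (r,z), 4 vertices: (2.5,17) (3.5,2.5) (20,12) (15.5,34)
edge 0: (2.5,17)→(3.5,2.5)  cross = 2.5·2.5 − 3.5·17 = -53.2500; (r_i+r_j)·cross = 6·-53.2500 = -319.5000
edge 1: (3.5,2.5)→(20,12)  cross = 3.5·12 − 20·2.5 = -8.0000; (r_i+r_j)·cross = 23.5·-8.0000 = -188.0000
edge 2: (20,12)→(15.5,34)  cross = 20·34 − 15.5·12 = 494.0000; (r_i+r_j)·cross = 35.5·494.0000 = 17537.0000
edge 3: (15.5,34)→(2.5,17)  cross = 15.5·17 − 2.5·34 = 178.5000; (r_i+r_j)·cross = 18·178.5000 = 3213.0000
Σcross = 611.2500 → A = |Σcross|/2 = 305.6250 mm²
Σ(r_i+r_j)·cross = 20242.5000 → first moment M = |Σ|/6 = 3373.7500
R_c = M/A = 3373.7500/305.6250 = 11.0389 mm
θ = 145° = 2.530727 rad
V = θ·R_c·A = 2.530727·11.0389·305.6250 = 8538.042 mm³

Volume = 8538.042 mm³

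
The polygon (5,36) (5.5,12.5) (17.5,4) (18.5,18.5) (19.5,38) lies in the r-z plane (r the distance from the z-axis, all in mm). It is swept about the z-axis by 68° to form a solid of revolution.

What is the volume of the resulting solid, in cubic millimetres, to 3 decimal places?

Volume = 5655.710 mm³

Profile (r,z), 5 vertices: (5,36) (5.5,12.5) (17.5,4) (18.5,18.5) (19.5,38)
edge 0: (5,36)→(5.5,12.5)  cross = 5·12.5 − 5.5·36 = -135.5000; (r_i+r_j)·cross = 10.5·-135.5000 = -1422.7500
edge 1: (5.5,12.5)→(17.5,4)  cross = 5.5·4 − 17.5·12.5 = -196.7500; (r_i+r_j)·cross = 23·-196.7500 = -4525.2500
edge 2: (17.5,4)→(18.5,18.5)  cross = 17.5·18.5 − 18.5·4 = 249.7500; (r_i+r_j)·cross = 36·249.7500 = 8991.0000
edge 3: (18.5,18.5)→(19.5,38)  cross = 18.5·38 − 19.5·18.5 = 342.2500; (r_i+r_j)·cross = 38·342.2500 = 13005.5000
edge 4: (19.5,38)→(5,36)  cross = 19.5·36 − 5·38 = 512.0000; (r_i+r_j)·cross = 24.5·512.0000 = 12544.0000
Σcross = 771.7500 → A = |Σcross|/2 = 385.8750 mm²
Σ(r_i+r_j)·cross = 28592.5000 → first moment M = |Σ|/6 = 4765.4167
R_c = M/A = 4765.4167/385.8750 = 12.3496 mm
θ = 68° = 1.186824 rad
V = θ·R_c·A = 1.186824·12.3496·385.8750 = 5655.710 mm³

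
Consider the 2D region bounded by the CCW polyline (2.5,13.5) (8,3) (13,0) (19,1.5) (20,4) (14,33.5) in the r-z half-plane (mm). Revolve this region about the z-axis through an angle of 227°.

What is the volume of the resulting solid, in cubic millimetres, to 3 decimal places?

Volume = 15290.530 mm³

Profile (r,z), 6 vertices: (2.5,13.5) (8,3) (13,0) (19,1.5) (20,4) (14,33.5)
edge 0: (2.5,13.5)→(8,3)  cross = 2.5·3 − 8·13.5 = -100.5000; (r_i+r_j)·cross = 10.5·-100.5000 = -1055.2500
edge 1: (8,3)→(13,0)  cross = 8·0 − 13·3 = -39.0000; (r_i+r_j)·cross = 21·-39.0000 = -819.0000
edge 2: (13,0)→(19,1.5)  cross = 13·1.5 − 19·0 = 19.5000; (r_i+r_j)·cross = 32·19.5000 = 624.0000
edge 3: (19,1.5)→(20,4)  cross = 19·4 − 20·1.5 = 46.0000; (r_i+r_j)·cross = 39·46.0000 = 1794.0000
edge 4: (20,4)→(14,33.5)  cross = 20·33.5 − 14·4 = 614.0000; (r_i+r_j)·cross = 34·614.0000 = 20876.0000
edge 5: (14,33.5)→(2.5,13.5)  cross = 14·13.5 − 2.5·33.5 = 105.2500; (r_i+r_j)·cross = 16.5·105.2500 = 1736.6250
Σcross = 645.2500 → A = |Σcross|/2 = 322.6250 mm²
Σ(r_i+r_j)·cross = 23156.3750 → first moment M = |Σ|/6 = 3859.3958
R_c = M/A = 3859.3958/322.6250 = 11.9625 mm
θ = 227° = 3.961897 rad
V = θ·R_c·A = 3.961897·11.9625·322.6250 = 15290.530 mm³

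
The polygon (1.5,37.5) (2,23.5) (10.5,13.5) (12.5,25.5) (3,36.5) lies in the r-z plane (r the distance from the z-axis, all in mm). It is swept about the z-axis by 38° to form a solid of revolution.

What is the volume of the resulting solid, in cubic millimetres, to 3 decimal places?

Profile (r,z), 5 vertices: (1.5,37.5) (2,23.5) (10.5,13.5) (12.5,25.5) (3,36.5)
edge 0: (1.5,37.5)→(2,23.5)  cross = 1.5·23.5 − 2·37.5 = -39.7500; (r_i+r_j)·cross = 3.5·-39.7500 = -139.1250
edge 1: (2,23.5)→(10.5,13.5)  cross = 2·13.5 − 10.5·23.5 = -219.7500; (r_i+r_j)·cross = 12.5·-219.7500 = -2746.8750
edge 2: (10.5,13.5)→(12.5,25.5)  cross = 10.5·25.5 − 12.5·13.5 = 99.0000; (r_i+r_j)·cross = 23·99.0000 = 2277.0000
edge 3: (12.5,25.5)→(3,36.5)  cross = 12.5·36.5 − 3·25.5 = 379.7500; (r_i+r_j)·cross = 15.5·379.7500 = 5886.1250
edge 4: (3,36.5)→(1.5,37.5)  cross = 3·37.5 − 1.5·36.5 = 57.7500; (r_i+r_j)·cross = 4.5·57.7500 = 259.8750
Σcross = 277.0000 → A = |Σcross|/2 = 138.5000 mm²
Σ(r_i+r_j)·cross = 5537.0000 → first moment M = |Σ|/6 = 922.8333
R_c = M/A = 922.8333/138.5000 = 6.6631 mm
θ = 38° = 0.663225 rad
V = θ·R_c·A = 0.663225·6.6631·138.5000 = 612.046 mm³

Volume = 612.046 mm³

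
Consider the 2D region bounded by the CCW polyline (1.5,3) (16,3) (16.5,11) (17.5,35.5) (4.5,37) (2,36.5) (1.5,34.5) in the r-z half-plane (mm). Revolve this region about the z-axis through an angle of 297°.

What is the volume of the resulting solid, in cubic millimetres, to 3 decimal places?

Profile (r,z), 7 vertices: (1.5,3) (16,3) (16.5,11) (17.5,35.5) (4.5,37) (2,36.5) (1.5,34.5)
edge 0: (1.5,3)→(16,3)  cross = 1.5·3 − 16·3 = -43.5000; (r_i+r_j)·cross = 17.5·-43.5000 = -761.2500
edge 1: (16,3)→(16.5,11)  cross = 16·11 − 16.5·3 = 126.5000; (r_i+r_j)·cross = 32.5·126.5000 = 4111.2500
edge 2: (16.5,11)→(17.5,35.5)  cross = 16.5·35.5 − 17.5·11 = 393.2500; (r_i+r_j)·cross = 34·393.2500 = 13370.5000
edge 3: (17.5,35.5)→(4.5,37)  cross = 17.5·37 − 4.5·35.5 = 487.7500; (r_i+r_j)·cross = 22·487.7500 = 10730.5000
edge 4: (4.5,37)→(2,36.5)  cross = 4.5·36.5 − 2·37 = 90.2500; (r_i+r_j)·cross = 6.5·90.2500 = 586.6250
edge 5: (2,36.5)→(1.5,34.5)  cross = 2·34.5 − 1.5·36.5 = 14.2500; (r_i+r_j)·cross = 3.5·14.2500 = 49.8750
edge 6: (1.5,34.5)→(1.5,3)  cross = 1.5·3 − 1.5·34.5 = -47.2500; (r_i+r_j)·cross = 3·-47.2500 = -141.7500
Σcross = 1021.2500 → A = |Σcross|/2 = 510.6250 mm²
Σ(r_i+r_j)·cross = 27945.7500 → first moment M = |Σ|/6 = 4657.6250
R_c = M/A = 4657.6250/510.6250 = 9.1214 mm
θ = 297° = 5.183628 rad
V = θ·R_c·A = 5.183628·9.1214·510.6250 = 24143.395 mm³

Volume = 24143.395 mm³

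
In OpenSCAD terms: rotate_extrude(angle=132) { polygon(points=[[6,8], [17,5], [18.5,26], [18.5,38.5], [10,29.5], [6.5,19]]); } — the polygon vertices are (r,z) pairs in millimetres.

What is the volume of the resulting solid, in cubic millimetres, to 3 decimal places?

Profile (r,z), 6 vertices: (6,8) (17,5) (18.5,26) (18.5,38.5) (10,29.5) (6.5,19)
edge 0: (6,8)→(17,5)  cross = 6·5 − 17·8 = -106.0000; (r_i+r_j)·cross = 23·-106.0000 = -2438.0000
edge 1: (17,5)→(18.5,26)  cross = 17·26 − 18.5·5 = 349.5000; (r_i+r_j)·cross = 35.5·349.5000 = 12407.2500
edge 2: (18.5,26)→(18.5,38.5)  cross = 18.5·38.5 − 18.5·26 = 231.2500; (r_i+r_j)·cross = 37·231.2500 = 8556.2500
edge 3: (18.5,38.5)→(10,29.5)  cross = 18.5·29.5 − 10·38.5 = 160.7500; (r_i+r_j)·cross = 28.5·160.7500 = 4581.3750
edge 4: (10,29.5)→(6.5,19)  cross = 10·19 − 6.5·29.5 = -1.7500; (r_i+r_j)·cross = 16.5·-1.7500 = -28.8750
edge 5: (6.5,19)→(6,8)  cross = 6.5·8 − 6·19 = -62.0000; (r_i+r_j)·cross = 12.5·-62.0000 = -775.0000
Σcross = 571.7500 → A = |Σcross|/2 = 285.8750 mm²
Σ(r_i+r_j)·cross = 22303.0000 → first moment M = |Σ|/6 = 3717.1667
R_c = M/A = 3717.1667/285.8750 = 13.0028 mm
θ = 132° = 2.303835 rad
V = θ·R_c·A = 2.303835·13.0028·285.8750 = 8563.737 mm³

Volume = 8563.737 mm³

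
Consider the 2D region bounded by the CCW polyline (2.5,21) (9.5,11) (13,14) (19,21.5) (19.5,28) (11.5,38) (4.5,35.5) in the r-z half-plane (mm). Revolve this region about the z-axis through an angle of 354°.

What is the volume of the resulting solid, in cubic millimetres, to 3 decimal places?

Volume = 19883.461 mm³

Profile (r,z), 7 vertices: (2.5,21) (9.5,11) (13,14) (19,21.5) (19.5,28) (11.5,38) (4.5,35.5)
edge 0: (2.5,21)→(9.5,11)  cross = 2.5·11 − 9.5·21 = -172.0000; (r_i+r_j)·cross = 12·-172.0000 = -2064.0000
edge 1: (9.5,11)→(13,14)  cross = 9.5·14 − 13·11 = -10.0000; (r_i+r_j)·cross = 22.5·-10.0000 = -225.0000
edge 2: (13,14)→(19,21.5)  cross = 13·21.5 − 19·14 = 13.5000; (r_i+r_j)·cross = 32·13.5000 = 432.0000
edge 3: (19,21.5)→(19.5,28)  cross = 19·28 − 19.5·21.5 = 112.7500; (r_i+r_j)·cross = 38.5·112.7500 = 4340.8750
edge 4: (19.5,28)→(11.5,38)  cross = 19.5·38 − 11.5·28 = 419.0000; (r_i+r_j)·cross = 31·419.0000 = 12989.0000
edge 5: (11.5,38)→(4.5,35.5)  cross = 11.5·35.5 − 4.5·38 = 237.2500; (r_i+r_j)·cross = 16·237.2500 = 3796.0000
edge 6: (4.5,35.5)→(2.5,21)  cross = 4.5·21 − 2.5·35.5 = 5.7500; (r_i+r_j)·cross = 7·5.7500 = 40.2500
Σcross = 606.2500 → A = |Σcross|/2 = 303.1250 mm²
Σ(r_i+r_j)·cross = 19309.1250 → first moment M = |Σ|/6 = 3218.1875
R_c = M/A = 3218.1875/303.1250 = 10.6167 mm
θ = 354° = 6.178466 rad
V = θ·R_c·A = 6.178466·10.6167·303.1250 = 19883.461 mm³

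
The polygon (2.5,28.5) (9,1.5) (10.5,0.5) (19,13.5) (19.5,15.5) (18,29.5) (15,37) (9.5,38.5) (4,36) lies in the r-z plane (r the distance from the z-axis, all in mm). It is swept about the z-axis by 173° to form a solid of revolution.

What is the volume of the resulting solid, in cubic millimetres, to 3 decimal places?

Profile (r,z), 9 vertices: (2.5,28.5) (9,1.5) (10.5,0.5) (19,13.5) (19.5,15.5) (18,29.5) (15,37) (9.5,38.5) (4,36)
edge 0: (2.5,28.5)→(9,1.5)  cross = 2.5·1.5 − 9·28.5 = -252.7500; (r_i+r_j)·cross = 11.5·-252.7500 = -2906.6250
edge 1: (9,1.5)→(10.5,0.5)  cross = 9·0.5 − 10.5·1.5 = -11.2500; (r_i+r_j)·cross = 19.5·-11.2500 = -219.3750
edge 2: (10.5,0.5)→(19,13.5)  cross = 10.5·13.5 − 19·0.5 = 132.2500; (r_i+r_j)·cross = 29.5·132.2500 = 3901.3750
edge 3: (19,13.5)→(19.5,15.5)  cross = 19·15.5 − 19.5·13.5 = 31.2500; (r_i+r_j)·cross = 38.5·31.2500 = 1203.1250
edge 4: (19.5,15.5)→(18,29.5)  cross = 19.5·29.5 − 18·15.5 = 296.2500; (r_i+r_j)·cross = 37.5·296.2500 = 11109.3750
edge 5: (18,29.5)→(15,37)  cross = 18·37 − 15·29.5 = 223.5000; (r_i+r_j)·cross = 33·223.5000 = 7375.5000
edge 6: (15,37)→(9.5,38.5)  cross = 15·38.5 − 9.5·37 = 226.0000; (r_i+r_j)·cross = 24.5·226.0000 = 5537.0000
edge 7: (9.5,38.5)→(4,36)  cross = 9.5·36 − 4·38.5 = 188.0000; (r_i+r_j)·cross = 13.5·188.0000 = 2538.0000
edge 8: (4,36)→(2.5,28.5)  cross = 4·28.5 − 2.5·36 = 24.0000; (r_i+r_j)·cross = 6.5·24.0000 = 156.0000
Σcross = 857.2500 → A = |Σcross|/2 = 428.6250 mm²
Σ(r_i+r_j)·cross = 28694.3750 → first moment M = |Σ|/6 = 4782.3958
R_c = M/A = 4782.3958/428.6250 = 11.1575 mm
θ = 173° = 3.019420 rad
V = θ·R_c·A = 3.019420·11.1575·428.6250 = 14440.060 mm³

Volume = 14440.060 mm³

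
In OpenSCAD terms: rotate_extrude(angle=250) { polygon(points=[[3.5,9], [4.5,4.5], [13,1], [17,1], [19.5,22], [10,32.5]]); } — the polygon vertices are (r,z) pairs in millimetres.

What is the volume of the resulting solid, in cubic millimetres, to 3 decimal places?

Volume = 17134.225 mm³

Profile (r,z), 6 vertices: (3.5,9) (4.5,4.5) (13,1) (17,1) (19.5,22) (10,32.5)
edge 0: (3.5,9)→(4.5,4.5)  cross = 3.5·4.5 − 4.5·9 = -24.7500; (r_i+r_j)·cross = 8·-24.7500 = -198.0000
edge 1: (4.5,4.5)→(13,1)  cross = 4.5·1 − 13·4.5 = -54.0000; (r_i+r_j)·cross = 17.5·-54.0000 = -945.0000
edge 2: (13,1)→(17,1)  cross = 13·1 − 17·1 = -4.0000; (r_i+r_j)·cross = 30·-4.0000 = -120.0000
edge 3: (17,1)→(19.5,22)  cross = 17·22 − 19.5·1 = 354.5000; (r_i+r_j)·cross = 36.5·354.5000 = 12939.2500
edge 4: (19.5,22)→(10,32.5)  cross = 19.5·32.5 − 10·22 = 413.7500; (r_i+r_j)·cross = 29.5·413.7500 = 12205.6250
edge 5: (10,32.5)→(3.5,9)  cross = 10·9 − 3.5·32.5 = -23.7500; (r_i+r_j)·cross = 13.5·-23.7500 = -320.6250
Σcross = 661.7500 → A = |Σcross|/2 = 330.8750 mm²
Σ(r_i+r_j)·cross = 23561.2500 → first moment M = |Σ|/6 = 3926.8750
R_c = M/A = 3926.8750/330.8750 = 11.8682 mm
θ = 250° = 4.363323 rad
V = θ·R_c·A = 4.363323·11.8682·330.8750 = 17134.225 mm³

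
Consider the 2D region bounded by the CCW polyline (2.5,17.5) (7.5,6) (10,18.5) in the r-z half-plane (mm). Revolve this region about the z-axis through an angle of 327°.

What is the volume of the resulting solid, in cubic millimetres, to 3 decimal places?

Volume = 1735.948 mm³

Profile (r,z), 3 vertices: (2.5,17.5) (7.5,6) (10,18.5)
edge 0: (2.5,17.5)→(7.5,6)  cross = 2.5·6 − 7.5·17.5 = -116.2500; (r_i+r_j)·cross = 10·-116.2500 = -1162.5000
edge 1: (7.5,6)→(10,18.5)  cross = 7.5·18.5 − 10·6 = 78.7500; (r_i+r_j)·cross = 17.5·78.7500 = 1378.1250
edge 2: (10,18.5)→(2.5,17.5)  cross = 10·17.5 − 2.5·18.5 = 128.7500; (r_i+r_j)·cross = 12.5·128.7500 = 1609.3750
Σcross = 91.2500 → A = |Σcross|/2 = 45.6250 mm²
Σ(r_i+r_j)·cross = 1825.0000 → first moment M = |Σ|/6 = 304.1667
R_c = M/A = 304.1667/45.6250 = 6.6667 mm
θ = 327° = 5.707227 rad
V = θ·R_c·A = 5.707227·6.6667·45.6250 = 1735.948 mm³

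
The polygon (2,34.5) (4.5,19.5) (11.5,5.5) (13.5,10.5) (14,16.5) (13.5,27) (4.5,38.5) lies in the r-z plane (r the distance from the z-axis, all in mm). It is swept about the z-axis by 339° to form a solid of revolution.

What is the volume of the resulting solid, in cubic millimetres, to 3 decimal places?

Profile (r,z), 7 vertices: (2,34.5) (4.5,19.5) (11.5,5.5) (13.5,10.5) (14,16.5) (13.5,27) (4.5,38.5)
edge 0: (2,34.5)→(4.5,19.5)  cross = 2·19.5 − 4.5·34.5 = -116.2500; (r_i+r_j)·cross = 6.5·-116.2500 = -755.6250
edge 1: (4.5,19.5)→(11.5,5.5)  cross = 4.5·5.5 − 11.5·19.5 = -199.5000; (r_i+r_j)·cross = 16·-199.5000 = -3192.0000
edge 2: (11.5,5.5)→(13.5,10.5)  cross = 11.5·10.5 − 13.5·5.5 = 46.5000; (r_i+r_j)·cross = 25·46.5000 = 1162.5000
edge 3: (13.5,10.5)→(14,16.5)  cross = 13.5·16.5 − 14·10.5 = 75.7500; (r_i+r_j)·cross = 27.5·75.7500 = 2083.1250
edge 4: (14,16.5)→(13.5,27)  cross = 14·27 − 13.5·16.5 = 155.2500; (r_i+r_j)·cross = 27.5·155.2500 = 4269.3750
edge 5: (13.5,27)→(4.5,38.5)  cross = 13.5·38.5 − 4.5·27 = 398.2500; (r_i+r_j)·cross = 18·398.2500 = 7168.5000
edge 6: (4.5,38.5)→(2,34.5)  cross = 4.5·34.5 − 2·38.5 = 78.2500; (r_i+r_j)·cross = 6.5·78.2500 = 508.6250
Σcross = 438.2500 → A = |Σcross|/2 = 219.1250 mm²
Σ(r_i+r_j)·cross = 11244.5000 → first moment M = |Σ|/6 = 1874.0833
R_c = M/A = 1874.0833/219.1250 = 8.5526 mm
θ = 339° = 5.916666 rad
V = θ·R_c·A = 5.916666·8.5526·219.1250 = 11088.325 mm³

Volume = 11088.325 mm³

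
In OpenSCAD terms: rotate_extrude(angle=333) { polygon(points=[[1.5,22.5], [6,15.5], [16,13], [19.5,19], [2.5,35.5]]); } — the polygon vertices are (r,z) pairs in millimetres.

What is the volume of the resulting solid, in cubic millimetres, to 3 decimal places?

Profile (r,z), 5 vertices: (1.5,22.5) (6,15.5) (16,13) (19.5,19) (2.5,35.5)
edge 0: (1.5,22.5)→(6,15.5)  cross = 1.5·15.5 − 6·22.5 = -111.7500; (r_i+r_j)·cross = 7.5·-111.7500 = -838.1250
edge 1: (6,15.5)→(16,13)  cross = 6·13 − 16·15.5 = -170.0000; (r_i+r_j)·cross = 22·-170.0000 = -3740.0000
edge 2: (16,13)→(19.5,19)  cross = 16·19 − 19.5·13 = 50.5000; (r_i+r_j)·cross = 35.5·50.5000 = 1792.7500
edge 3: (19.5,19)→(2.5,35.5)  cross = 19.5·35.5 − 2.5·19 = 644.7500; (r_i+r_j)·cross = 22·644.7500 = 14184.5000
edge 4: (2.5,35.5)→(1.5,22.5)  cross = 2.5·22.5 − 1.5·35.5 = 3.0000; (r_i+r_j)·cross = 4·3.0000 = 12.0000
Σcross = 416.5000 → A = |Σcross|/2 = 208.2500 mm²
Σ(r_i+r_j)·cross = 11411.1250 → first moment M = |Σ|/6 = 1901.8542
R_c = M/A = 1901.8542/208.2500 = 9.1326 mm
θ = 333° = 5.811946 rad
V = θ·R_c·A = 5.811946·9.1326·208.2500 = 11053.474 mm³

Volume = 11053.474 mm³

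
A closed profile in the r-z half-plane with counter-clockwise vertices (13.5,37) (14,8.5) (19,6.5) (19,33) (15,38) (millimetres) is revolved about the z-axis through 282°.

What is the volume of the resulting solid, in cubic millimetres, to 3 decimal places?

Volume = 12002.802 mm³

Profile (r,z), 5 vertices: (13.5,37) (14,8.5) (19,6.5) (19,33) (15,38)
edge 0: (13.5,37)→(14,8.5)  cross = 13.5·8.5 − 14·37 = -403.2500; (r_i+r_j)·cross = 27.5·-403.2500 = -11089.3750
edge 1: (14,8.5)→(19,6.5)  cross = 14·6.5 − 19·8.5 = -70.5000; (r_i+r_j)·cross = 33·-70.5000 = -2326.5000
edge 2: (19,6.5)→(19,33)  cross = 19·33 − 19·6.5 = 503.5000; (r_i+r_j)·cross = 38·503.5000 = 19133.0000
edge 3: (19,33)→(15,38)  cross = 19·38 − 15·33 = 227.0000; (r_i+r_j)·cross = 34·227.0000 = 7718.0000
edge 4: (15,38)→(13.5,37)  cross = 15·37 − 13.5·38 = 42.0000; (r_i+r_j)·cross = 28.5·42.0000 = 1197.0000
Σcross = 298.7500 → A = |Σcross|/2 = 149.3750 mm²
Σ(r_i+r_j)·cross = 14632.1250 → first moment M = |Σ|/6 = 2438.6875
R_c = M/A = 2438.6875/149.3750 = 16.3259 mm
θ = 282° = 4.921828 rad
V = θ·R_c·A = 4.921828·16.3259·149.3750 = 12002.802 mm³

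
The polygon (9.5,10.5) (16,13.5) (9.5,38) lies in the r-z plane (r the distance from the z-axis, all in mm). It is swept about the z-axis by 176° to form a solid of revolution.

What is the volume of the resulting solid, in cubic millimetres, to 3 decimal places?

Profile (r,z), 3 vertices: (9.5,10.5) (16,13.5) (9.5,38)
edge 0: (9.5,10.5)→(16,13.5)  cross = 9.5·13.5 − 16·10.5 = -39.7500; (r_i+r_j)·cross = 25.5·-39.7500 = -1013.6250
edge 1: (16,13.5)→(9.5,38)  cross = 16·38 − 9.5·13.5 = 479.7500; (r_i+r_j)·cross = 25.5·479.7500 = 12233.6250
edge 2: (9.5,38)→(9.5,10.5)  cross = 9.5·10.5 − 9.5·38 = -261.2500; (r_i+r_j)·cross = 19·-261.2500 = -4963.7500
Σcross = 178.7500 → A = |Σcross|/2 = 89.3750 mm²
Σ(r_i+r_j)·cross = 6256.2500 → first moment M = |Σ|/6 = 1042.7083
R_c = M/A = 1042.7083/89.3750 = 11.6667 mm
θ = 176° = 3.071779 rad
V = θ·R_c·A = 3.071779·11.6667·89.3750 = 3202.970 mm³

Volume = 3202.970 mm³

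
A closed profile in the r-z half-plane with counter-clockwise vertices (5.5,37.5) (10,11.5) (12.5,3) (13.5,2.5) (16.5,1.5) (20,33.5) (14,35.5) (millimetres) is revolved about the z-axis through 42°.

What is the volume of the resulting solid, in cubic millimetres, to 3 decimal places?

Profile (r,z), 7 vertices: (5.5,37.5) (10,11.5) (12.5,3) (13.5,2.5) (16.5,1.5) (20,33.5) (14,35.5)
edge 0: (5.5,37.5)→(10,11.5)  cross = 5.5·11.5 − 10·37.5 = -311.7500; (r_i+r_j)·cross = 15.5·-311.7500 = -4832.1250
edge 1: (10,11.5)→(12.5,3)  cross = 10·3 − 12.5·11.5 = -113.7500; (r_i+r_j)·cross = 22.5·-113.7500 = -2559.3750
edge 2: (12.5,3)→(13.5,2.5)  cross = 12.5·2.5 − 13.5·3 = -9.2500; (r_i+r_j)·cross = 26·-9.2500 = -240.5000
edge 3: (13.5,2.5)→(16.5,1.5)  cross = 13.5·1.5 − 16.5·2.5 = -21.0000; (r_i+r_j)·cross = 30·-21.0000 = -630.0000
edge 4: (16.5,1.5)→(20,33.5)  cross = 16.5·33.5 − 20·1.5 = 522.7500; (r_i+r_j)·cross = 36.5·522.7500 = 19080.3750
edge 5: (20,33.5)→(14,35.5)  cross = 20·35.5 − 14·33.5 = 241.0000; (r_i+r_j)·cross = 34·241.0000 = 8194.0000
edge 6: (14,35.5)→(5.5,37.5)  cross = 14·37.5 − 5.5·35.5 = 329.7500; (r_i+r_j)·cross = 19.5·329.7500 = 6430.1250
Σcross = 637.7500 → A = |Σcross|/2 = 318.8750 mm²
Σ(r_i+r_j)·cross = 25442.5000 → first moment M = |Σ|/6 = 4240.4167
R_c = M/A = 4240.4167/318.8750 = 13.2981 mm
θ = 42° = 0.733038 rad
V = θ·R_c·A = 0.733038·13.2981·318.8750 = 3108.388 mm³

Volume = 3108.388 mm³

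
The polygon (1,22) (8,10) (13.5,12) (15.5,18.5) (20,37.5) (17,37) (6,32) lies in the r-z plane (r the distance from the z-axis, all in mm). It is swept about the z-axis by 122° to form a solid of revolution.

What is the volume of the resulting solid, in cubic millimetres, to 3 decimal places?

Profile (r,z), 7 vertices: (1,22) (8,10) (13.5,12) (15.5,18.5) (20,37.5) (17,37) (6,32)
edge 0: (1,22)→(8,10)  cross = 1·10 − 8·22 = -166.0000; (r_i+r_j)·cross = 9·-166.0000 = -1494.0000
edge 1: (8,10)→(13.5,12)  cross = 8·12 − 13.5·10 = -39.0000; (r_i+r_j)·cross = 21.5·-39.0000 = -838.5000
edge 2: (13.5,12)→(15.5,18.5)  cross = 13.5·18.5 − 15.5·12 = 63.7500; (r_i+r_j)·cross = 29·63.7500 = 1848.7500
edge 3: (15.5,18.5)→(20,37.5)  cross = 15.5·37.5 − 20·18.5 = 211.2500; (r_i+r_j)·cross = 35.5·211.2500 = 7499.3750
edge 4: (20,37.5)→(17,37)  cross = 20·37 − 17·37.5 = 102.5000; (r_i+r_j)·cross = 37·102.5000 = 3792.5000
edge 5: (17,37)→(6,32)  cross = 17·32 − 6·37 = 322.0000; (r_i+r_j)·cross = 23·322.0000 = 7406.0000
edge 6: (6,32)→(1,22)  cross = 6·22 − 1·32 = 100.0000; (r_i+r_j)·cross = 7·100.0000 = 700.0000
Σcross = 594.5000 → A = |Σcross|/2 = 297.2500 mm²
Σ(r_i+r_j)·cross = 18914.1250 → first moment M = |Σ|/6 = 3152.3542
R_c = M/A = 3152.3542/297.2500 = 10.6051 mm
θ = 122° = 2.129302 rad
V = θ·R_c·A = 2.129302·10.6051·297.2500 = 6712.313 mm³

Volume = 6712.313 mm³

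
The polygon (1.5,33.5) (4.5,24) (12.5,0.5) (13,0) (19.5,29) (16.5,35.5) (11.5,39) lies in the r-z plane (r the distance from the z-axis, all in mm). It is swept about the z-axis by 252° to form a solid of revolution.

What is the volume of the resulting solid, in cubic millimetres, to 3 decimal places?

Profile (r,z), 7 vertices: (1.5,33.5) (4.5,24) (12.5,0.5) (13,0) (19.5,29) (16.5,35.5) (11.5,39)
edge 0: (1.5,33.5)→(4.5,24)  cross = 1.5·24 − 4.5·33.5 = -114.7500; (r_i+r_j)·cross = 6·-114.7500 = -688.5000
edge 1: (4.5,24)→(12.5,0.5)  cross = 4.5·0.5 − 12.5·24 = -297.7500; (r_i+r_j)·cross = 17·-297.7500 = -5061.7500
edge 2: (12.5,0.5)→(13,0)  cross = 12.5·0 − 13·0.5 = -6.5000; (r_i+r_j)·cross = 25.5·-6.5000 = -165.7500
edge 3: (13,0)→(19.5,29)  cross = 13·29 − 19.5·0 = 377.0000; (r_i+r_j)·cross = 32.5·377.0000 = 12252.5000
edge 4: (19.5,29)→(16.5,35.5)  cross = 19.5·35.5 − 16.5·29 = 213.7500; (r_i+r_j)·cross = 36·213.7500 = 7695.0000
edge 5: (16.5,35.5)→(11.5,39)  cross = 16.5·39 − 11.5·35.5 = 235.2500; (r_i+r_j)·cross = 28·235.2500 = 6587.0000
edge 6: (11.5,39)→(1.5,33.5)  cross = 11.5·33.5 − 1.5·39 = 326.7500; (r_i+r_j)·cross = 13·326.7500 = 4247.7500
Σcross = 733.7500 → A = |Σcross|/2 = 366.8750 mm²
Σ(r_i+r_j)·cross = 24866.2500 → first moment M = |Σ|/6 = 4144.3750
R_c = M/A = 4144.3750/366.8750 = 11.2964 mm
θ = 252° = 4.398230 rad
V = θ·R_c·A = 4.398230·11.2964·366.8750 = 18227.913 mm³

Volume = 18227.913 mm³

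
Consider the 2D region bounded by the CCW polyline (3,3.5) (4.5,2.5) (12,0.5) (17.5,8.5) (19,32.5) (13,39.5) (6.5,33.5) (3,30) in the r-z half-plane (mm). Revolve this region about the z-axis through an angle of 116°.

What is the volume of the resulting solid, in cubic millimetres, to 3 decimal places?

Profile (r,z), 8 vertices: (3,3.5) (4.5,2.5) (12,0.5) (17.5,8.5) (19,32.5) (13,39.5) (6.5,33.5) (3,30)
edge 0: (3,3.5)→(4.5,2.5)  cross = 3·2.5 − 4.5·3.5 = -8.2500; (r_i+r_j)·cross = 7.5·-8.2500 = -61.8750
edge 1: (4.5,2.5)→(12,0.5)  cross = 4.5·0.5 − 12·2.5 = -27.7500; (r_i+r_j)·cross = 16.5·-27.7500 = -457.8750
edge 2: (12,0.5)→(17.5,8.5)  cross = 12·8.5 − 17.5·0.5 = 93.2500; (r_i+r_j)·cross = 29.5·93.2500 = 2750.8750
edge 3: (17.5,8.5)→(19,32.5)  cross = 17.5·32.5 − 19·8.5 = 407.2500; (r_i+r_j)·cross = 36.5·407.2500 = 14864.6250
edge 4: (19,32.5)→(13,39.5)  cross = 19·39.5 − 13·32.5 = 328.0000; (r_i+r_j)·cross = 32·328.0000 = 10496.0000
edge 5: (13,39.5)→(6.5,33.5)  cross = 13·33.5 − 6.5·39.5 = 178.7500; (r_i+r_j)·cross = 19.5·178.7500 = 3485.6250
edge 6: (6.5,33.5)→(3,30)  cross = 6.5·30 − 3·33.5 = 94.5000; (r_i+r_j)·cross = 9.5·94.5000 = 897.7500
edge 7: (3,30)→(3,3.5)  cross = 3·3.5 − 3·30 = -79.5000; (r_i+r_j)·cross = 6·-79.5000 = -477.0000
Σcross = 986.2500 → A = |Σcross|/2 = 493.1250 mm²
Σ(r_i+r_j)·cross = 31498.1250 → first moment M = |Σ|/6 = 5249.6875
R_c = M/A = 5249.6875/493.1250 = 10.6458 mm
θ = 116° = 2.024582 rad
V = θ·R_c·A = 2.024582·10.6458·493.1250 = 10628.422 mm³

Volume = 10628.422 mm³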